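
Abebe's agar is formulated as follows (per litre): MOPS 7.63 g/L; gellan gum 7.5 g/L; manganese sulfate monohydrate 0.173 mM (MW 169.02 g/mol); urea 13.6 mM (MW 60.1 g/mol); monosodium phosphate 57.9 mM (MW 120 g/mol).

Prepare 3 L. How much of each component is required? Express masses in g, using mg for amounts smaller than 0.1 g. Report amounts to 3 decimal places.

MOPS 22.890 g; gellan gum 22.500 g; manganese sulfate monohydrate 87.721 mg; urea 2.452 g; monosodium phosphate 20.844 g

Working volume: 3 L.
MOPS: 7.63 g/L × 3 L = 22.890 g
gellan gum: 7.5 g/L × 3 L = 22.500 g
manganese sulfate monohydrate: 0.173 mmol/L × 169.02 mg/mmol × 3 L = 87.721 mg
urea: 13.6 mmol/L × 60.1 g/mol × 3 L ÷ 1000 = 2.452 g
monosodium phosphate: 57.9 mmol/L × 120 g/mol × 3 L ÷ 1000 = 20.844 g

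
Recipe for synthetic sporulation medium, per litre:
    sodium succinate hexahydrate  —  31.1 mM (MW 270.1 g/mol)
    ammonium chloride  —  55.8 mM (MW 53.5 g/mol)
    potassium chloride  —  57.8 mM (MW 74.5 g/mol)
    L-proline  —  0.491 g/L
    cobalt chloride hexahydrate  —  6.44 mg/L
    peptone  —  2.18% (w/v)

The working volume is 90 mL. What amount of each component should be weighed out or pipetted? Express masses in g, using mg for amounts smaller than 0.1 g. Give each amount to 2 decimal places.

sodium succinate hexahydrate 0.76 g; ammonium chloride 0.27 g; potassium chloride 0.39 g; L-proline 44.19 mg; cobalt chloride hexahydrate 0.58 mg; peptone 1.96 g

Scale factor relative to 1 L: 0.09.
sodium succinate hexahydrate: 31.1 mmol/L × 270.1 g/mol × 0.09 L ÷ 1000 = 0.76 g
ammonium chloride: 55.8 mmol/L × 53.5 g/mol × 0.09 L ÷ 1000 = 0.27 g
potassium chloride: 57.8 mmol/L × 74.5 g/mol × 0.09 L ÷ 1000 = 0.39 g
L-proline: 0.491 g/L × 0.09 L = 0.04419 g = 44.19 mg
cobalt chloride hexahydrate: 6.44 mg/L × 0.09 L = 0.58 mg
peptone: 2.18% w/v = 21.8 g/L → 21.8 × 0.09 L = 1.96 g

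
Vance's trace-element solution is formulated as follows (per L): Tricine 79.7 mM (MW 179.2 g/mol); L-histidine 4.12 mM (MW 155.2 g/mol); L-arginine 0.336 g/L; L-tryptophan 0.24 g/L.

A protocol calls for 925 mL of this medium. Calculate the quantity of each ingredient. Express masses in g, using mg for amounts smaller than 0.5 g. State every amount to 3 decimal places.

Scale factor relative to 1 L: 0.925.
Tricine: 79.7 mmol/L × 179.2 g/mol × 0.925 L ÷ 1000 = 13.211 g
L-histidine: 4.12 mmol/L × 155.2 g/mol × 0.925 L ÷ 1000 = 0.591 g
L-arginine: 0.336 g/L × 0.925 L = 0.3108 g = 310.800 mg
L-tryptophan: 0.24 g/L × 0.925 L = 0.222 g = 222.000 mg

Tricine 13.211 g; L-histidine 0.591 g; L-arginine 310.800 mg; L-tryptophan 222.000 mg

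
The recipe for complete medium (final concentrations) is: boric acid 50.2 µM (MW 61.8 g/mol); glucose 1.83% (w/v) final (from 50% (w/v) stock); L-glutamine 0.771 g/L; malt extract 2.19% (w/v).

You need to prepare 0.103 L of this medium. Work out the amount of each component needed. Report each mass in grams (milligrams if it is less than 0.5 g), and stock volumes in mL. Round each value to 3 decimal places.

boric acid 0.320 mg; glucose 3.770 mL; L-glutamine 79.413 mg; malt extract 2.256 g

Scale factor relative to 1 L: 0.103.
boric acid: 50.2 µmol/L × 61.8 g/mol × 0.103 L ÷ 1000 = 0.320 mg
glucose: dilute stock: 1.83% ÷ 50% × 103 mL = 3.770 mL
L-glutamine: 0.771 g/L × 0.103 L = 0.079413 g = 79.413 mg
malt extract: 2.19% w/v = 21.9 g/L → 21.9 × 0.103 L = 2.256 g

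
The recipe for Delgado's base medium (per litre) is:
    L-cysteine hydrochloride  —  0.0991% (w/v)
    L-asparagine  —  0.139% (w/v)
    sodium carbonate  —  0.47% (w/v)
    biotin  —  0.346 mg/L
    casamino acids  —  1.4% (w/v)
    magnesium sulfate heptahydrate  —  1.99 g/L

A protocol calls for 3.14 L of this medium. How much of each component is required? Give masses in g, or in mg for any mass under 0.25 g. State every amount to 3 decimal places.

Scale factor relative to 1 L: 3.14.
L-cysteine hydrochloride: 0.0991 g per 100 mL × 3140 mL ÷ 100 = 3.112 g
L-asparagine: 0.139% w/v = 1.39 g/L → 1.39 × 3.14 L = 4.365 g
sodium carbonate: 0.47% w/v = 4.7 g/L → 4.7 × 3.14 L = 14.758 g
biotin: 0.346 mg/L × 3.14 L = 1.086 mg
casamino acids: 1.4% w/v = 14 g/L → 14 × 3.14 L = 43.960 g
magnesium sulfate heptahydrate: 1.99 g/L × 3.14 L = 6.249 g

L-cysteine hydrochloride 3.112 g; L-asparagine 4.365 g; sodium carbonate 14.758 g; biotin 1.086 mg; casamino acids 43.960 g; magnesium sulfate heptahydrate 6.249 g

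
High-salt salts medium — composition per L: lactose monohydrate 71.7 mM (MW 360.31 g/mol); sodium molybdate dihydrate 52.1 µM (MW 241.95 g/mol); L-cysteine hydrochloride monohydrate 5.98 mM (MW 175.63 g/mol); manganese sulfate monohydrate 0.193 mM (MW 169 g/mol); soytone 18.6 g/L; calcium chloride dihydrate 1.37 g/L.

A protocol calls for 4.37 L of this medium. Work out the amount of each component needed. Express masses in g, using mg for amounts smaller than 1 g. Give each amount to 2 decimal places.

lactose monohydrate 112.90 g; sodium molybdate dihydrate 55.09 mg; L-cysteine hydrochloride monohydrate 4.59 g; manganese sulfate monohydrate 142.54 mg; soytone 81.28 g; calcium chloride dihydrate 5.99 g

Working volume: 4.37 L.
lactose monohydrate: 71.7 mmol/L × 360.31 g/mol × 4.37 L ÷ 1000 = 112.90 g
sodium molybdate dihydrate: 52.1 µmol/L × 241.95 g/mol × 4.37 L ÷ 1000 = 55.09 mg
L-cysteine hydrochloride monohydrate: 5.98 mmol/L × 175.63 g/mol × 4.37 L ÷ 1000 = 4.59 g
manganese sulfate monohydrate: 0.193 mmol/L × 169 mg/mmol × 4.37 L = 142.54 mg
soytone: 18.6 g/L × 4.37 L = 81.28 g
calcium chloride dihydrate: 1.37 g/L × 4.37 L = 5.99 g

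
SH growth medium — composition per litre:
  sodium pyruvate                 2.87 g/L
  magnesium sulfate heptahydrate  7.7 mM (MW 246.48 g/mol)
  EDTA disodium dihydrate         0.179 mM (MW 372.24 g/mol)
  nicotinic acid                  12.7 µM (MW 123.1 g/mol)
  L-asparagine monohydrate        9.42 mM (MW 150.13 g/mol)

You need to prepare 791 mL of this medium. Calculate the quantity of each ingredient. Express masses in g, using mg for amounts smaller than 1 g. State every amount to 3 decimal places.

sodium pyruvate 2.270 g; magnesium sulfate heptahydrate 1.501 g; EDTA disodium dihydrate 52.705 mg; nicotinic acid 1.237 mg; L-asparagine monohydrate 1.119 g

Target volume = 791 mL = 0.791 L.
sodium pyruvate: 2.87 g/L × 0.791 L = 2.270 g
magnesium sulfate heptahydrate: 7.7 mmol/L × 246.48 g/mol × 0.791 L ÷ 1000 = 1.501 g
EDTA disodium dihydrate: 0.179 mmol/L × 372.24 mg/mmol × 0.791 L = 52.705 mg
nicotinic acid: 12.7 µmol/L × 123.1 g/mol × 0.791 L ÷ 1000 = 1.237 mg
L-asparagine monohydrate: 9.42 mmol/L × 150.13 g/mol × 0.791 L ÷ 1000 = 1.119 g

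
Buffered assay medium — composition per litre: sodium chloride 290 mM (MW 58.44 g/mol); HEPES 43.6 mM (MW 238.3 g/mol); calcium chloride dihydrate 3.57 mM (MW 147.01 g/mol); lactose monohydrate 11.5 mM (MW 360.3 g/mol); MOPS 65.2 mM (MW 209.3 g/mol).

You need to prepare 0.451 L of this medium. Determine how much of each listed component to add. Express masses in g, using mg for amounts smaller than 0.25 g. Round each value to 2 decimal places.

Scale factor relative to 1 L: 0.451.
sodium chloride: 290 mmol/L × 58.44 g/mol × 0.451 L ÷ 1000 = 7.64 g
HEPES: 43.6 mmol/L × 238.3 g/mol × 0.451 L ÷ 1000 = 4.69 g
calcium chloride dihydrate: 3.57 mmol/L × 147.01 mg/mmol × 0.451 L = 236.70 mg
lactose monohydrate: 11.5 mmol/L × 360.3 g/mol × 0.451 L ÷ 1000 = 1.87 g
MOPS: 65.2 mmol/L × 209.3 g/mol × 0.451 L ÷ 1000 = 6.15 g

sodium chloride 7.64 g; HEPES 4.69 g; calcium chloride dihydrate 236.70 mg; lactose monohydrate 1.87 g; MOPS 6.15 g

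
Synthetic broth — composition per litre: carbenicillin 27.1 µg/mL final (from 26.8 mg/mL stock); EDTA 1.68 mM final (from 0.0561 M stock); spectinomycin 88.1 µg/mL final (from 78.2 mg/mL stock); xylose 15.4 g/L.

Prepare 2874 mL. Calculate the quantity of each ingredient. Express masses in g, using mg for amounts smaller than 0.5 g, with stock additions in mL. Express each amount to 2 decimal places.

Scale factor relative to 1 L: 2.874.
carbenicillin: V = C2·V2/C1 = 27.1 µg/mL × 2874 mL ÷ 26800 µg/mL = 2.91 mL
EDTA: V = C2·V2/C1 = 1.68 mM × 2874 mL ÷ 56.1 mM = 86.07 mL
spectinomycin: C1V1 = C2V2 → 88.1 µg/mL × 2874 mL ÷ 78200 µg/mL = 3.24 mL
xylose: 15.4 g/L × 2.874 L = 44.26 g

carbenicillin 2.91 mL; EDTA 86.07 mL; spectinomycin 3.24 mL; xylose 44.26 g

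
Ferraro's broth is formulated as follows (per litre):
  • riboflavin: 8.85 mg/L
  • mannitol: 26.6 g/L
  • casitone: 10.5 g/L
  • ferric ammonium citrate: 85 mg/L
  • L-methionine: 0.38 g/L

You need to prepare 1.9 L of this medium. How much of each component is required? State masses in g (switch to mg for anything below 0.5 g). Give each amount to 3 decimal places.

Working volume: 1.9 L.
riboflavin: 8.85 mg/L × 1.9 L = 16.815 mg
mannitol: 26.6 g/L × 1.9 L = 50.540 g
casitone: 10.5 g/L × 1.9 L = 19.950 g
ferric ammonium citrate: 85 mg/L × 1.9 L = 161.500 mg
L-methionine: 0.38 g/L × 1.9 L = 0.722 g

riboflavin 16.815 mg; mannitol 50.540 g; casitone 19.950 g; ferric ammonium citrate 161.500 mg; L-methionine 0.722 g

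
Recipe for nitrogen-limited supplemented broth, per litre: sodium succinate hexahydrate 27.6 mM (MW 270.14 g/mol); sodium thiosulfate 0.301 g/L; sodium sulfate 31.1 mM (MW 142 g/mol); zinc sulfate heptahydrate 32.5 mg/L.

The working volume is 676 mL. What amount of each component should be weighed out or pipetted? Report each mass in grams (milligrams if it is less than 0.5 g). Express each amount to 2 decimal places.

sodium succinate hexahydrate 5.04 g; sodium thiosulfate 203.48 mg; sodium sulfate 2.99 g; zinc sulfate heptahydrate 21.97 mg

Target volume = 676 mL = 0.676 L.
sodium succinate hexahydrate: 27.6 mmol/L × 270.14 g/mol × 0.676 L ÷ 1000 = 5.04 g
sodium thiosulfate: 0.301 g/L × 0.676 L = 0.203476 g = 203.48 mg
sodium sulfate: 31.1 mmol/L × 142 g/mol × 0.676 L ÷ 1000 = 2.99 g
zinc sulfate heptahydrate: 32.5 mg/L × 0.676 L = 21.97 mg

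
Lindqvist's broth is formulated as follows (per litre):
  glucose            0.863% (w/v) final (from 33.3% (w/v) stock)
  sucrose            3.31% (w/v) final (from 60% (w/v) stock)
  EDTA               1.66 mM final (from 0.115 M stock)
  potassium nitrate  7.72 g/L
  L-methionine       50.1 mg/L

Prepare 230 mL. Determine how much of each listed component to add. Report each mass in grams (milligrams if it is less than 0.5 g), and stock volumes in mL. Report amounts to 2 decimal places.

glucose 5.96 mL; sucrose 12.69 mL; EDTA 3.32 mL; potassium nitrate 1.78 g; L-methionine 11.52 mg

Working volume: 230 mL = 0.23 L.
glucose: C1V1 = C2V2 → 0.863% ÷ 33.3% × 230 mL = 5.96 mL
sucrose: dilute stock: 3.31% ÷ 60% × 230 mL = 12.69 mL
EDTA: dilute stock: 1.66 mM × 230 mL ÷ 115 mM = 3.32 mL
potassium nitrate: 7.72 g/L × 0.23 L = 1.78 g
L-methionine: 50.1 mg/L × 0.23 L = 11.52 mg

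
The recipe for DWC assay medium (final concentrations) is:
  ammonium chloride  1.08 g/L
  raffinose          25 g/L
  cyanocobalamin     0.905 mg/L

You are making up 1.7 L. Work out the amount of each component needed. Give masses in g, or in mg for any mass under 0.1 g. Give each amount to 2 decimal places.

Scale factor relative to 1 L: 1.7.
ammonium chloride: 1.08 g/L × 1.7 L = 1.84 g
raffinose: 25 g/L × 1.7 L = 42.50 g
cyanocobalamin: 0.905 mg/L × 1.7 L = 1.54 mg

ammonium chloride 1.84 g; raffinose 42.50 g; cyanocobalamin 1.54 mg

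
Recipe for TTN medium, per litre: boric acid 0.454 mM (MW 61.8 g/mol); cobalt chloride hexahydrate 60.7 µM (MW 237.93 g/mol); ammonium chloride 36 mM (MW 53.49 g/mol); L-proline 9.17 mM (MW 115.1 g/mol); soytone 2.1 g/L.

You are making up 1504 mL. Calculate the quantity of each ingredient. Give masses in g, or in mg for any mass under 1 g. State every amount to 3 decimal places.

boric acid 42.198 mg; cobalt chloride hexahydrate 21.721 mg; ammonium chloride 2.896 g; L-proline 1.587 g; soytone 3.158 g

Working volume: 1504 mL = 1.504 L.
boric acid: 0.454 mmol/L × 61.8 mg/mmol × 1.504 L = 42.198 mg
cobalt chloride hexahydrate: 60.7 µmol/L × 237.93 g/mol × 1.504 L ÷ 1000 = 21.721 mg
ammonium chloride: 36 mmol/L × 53.49 g/mol × 1.504 L ÷ 1000 = 2.896 g
L-proline: 9.17 mmol/L × 115.1 g/mol × 1.504 L ÷ 1000 = 1.587 g
soytone: 2.1 g/L × 1.504 L = 3.158 g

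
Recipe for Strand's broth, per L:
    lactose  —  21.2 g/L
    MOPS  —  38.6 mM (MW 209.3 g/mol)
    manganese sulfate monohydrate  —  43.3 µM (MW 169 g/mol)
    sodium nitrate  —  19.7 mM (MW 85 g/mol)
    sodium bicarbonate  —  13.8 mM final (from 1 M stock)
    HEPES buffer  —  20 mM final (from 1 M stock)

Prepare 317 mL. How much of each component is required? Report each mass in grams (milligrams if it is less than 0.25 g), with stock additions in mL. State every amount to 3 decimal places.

lactose 6.720 g; MOPS 2.561 g; manganese sulfate monohydrate 2.320 mg; sodium nitrate 0.531 g; sodium bicarbonate 4.375 mL; HEPES buffer 6.340 mL

Working volume: 317 mL = 0.317 L.
lactose: 21.2 g/L × 0.317 L = 6.720 g
MOPS: 38.6 mmol/L × 209.3 g/mol × 0.317 L ÷ 1000 = 2.561 g
manganese sulfate monohydrate: 43.3 µmol/L × 169 g/mol × 0.317 L ÷ 1000 = 2.320 mg
sodium nitrate: 19.7 mmol/L × 85 g/mol × 0.317 L ÷ 1000 = 0.531 g
sodium bicarbonate: V = C2·V2/C1 = 13.8 mM × 317 mL ÷ 1000 mM = 4.375 mL
HEPES buffer: V = C2·V2/C1 = 20 mM × 317 mL ÷ 1000 mM = 6.340 mL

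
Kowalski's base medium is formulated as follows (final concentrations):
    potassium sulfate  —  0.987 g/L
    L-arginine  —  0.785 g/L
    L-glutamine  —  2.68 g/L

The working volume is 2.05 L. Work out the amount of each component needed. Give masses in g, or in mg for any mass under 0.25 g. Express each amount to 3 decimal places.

potassium sulfate 2.023 g; L-arginine 1.609 g; L-glutamine 5.494 g

Scale factor relative to 1 L: 2.05.
potassium sulfate: 0.987 g/L × 2.05 L = 2.023 g
L-arginine: 0.785 g/L × 2.05 L = 1.609 g
L-glutamine: 2.68 g/L × 2.05 L = 5.494 g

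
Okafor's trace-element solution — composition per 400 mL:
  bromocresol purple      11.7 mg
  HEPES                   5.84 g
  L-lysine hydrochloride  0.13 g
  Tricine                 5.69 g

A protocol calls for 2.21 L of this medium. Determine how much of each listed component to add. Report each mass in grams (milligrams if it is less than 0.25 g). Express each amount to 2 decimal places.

bromocresol purple 64.64 mg; HEPES 32.27 g; L-lysine hydrochloride 0.72 g; Tricine 31.44 g

Ratio of target to recipe volume: 2210 / 400 = 5.525.
bromocresol purple: 11.7 mg × (2210 mL / 400 mL) = 64.64 mg
HEPES: 5.84 g × (2210 mL / 400 mL) = 32.27 g
L-lysine hydrochloride: 0.13 g × (2210 mL / 400 mL) = 0.72 g
Tricine: 5.69 g × (2210 mL / 400 mL) = 31.44 g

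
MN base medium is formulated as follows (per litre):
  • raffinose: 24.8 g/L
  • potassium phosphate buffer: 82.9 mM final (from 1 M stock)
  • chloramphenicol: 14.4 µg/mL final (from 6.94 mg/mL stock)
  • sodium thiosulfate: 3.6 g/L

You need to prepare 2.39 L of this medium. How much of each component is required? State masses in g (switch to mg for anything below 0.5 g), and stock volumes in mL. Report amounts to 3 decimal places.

Scale factor relative to 1 L: 2.39.
raffinose: 24.8 g/L × 2.39 L = 59.272 g
potassium phosphate buffer: V = C2·V2/C1 = 82.9 mM × 2390 mL ÷ 1000 mM = 198.131 mL
chloramphenicol: dilute stock: 14.4 µg/mL × 2390 mL ÷ 6940 µg/mL = 4.959 mL
sodium thiosulfate: 3.6 g/L × 2.39 L = 8.604 g

raffinose 59.272 g; potassium phosphate buffer 198.131 mL; chloramphenicol 4.959 mL; sodium thiosulfate 8.604 g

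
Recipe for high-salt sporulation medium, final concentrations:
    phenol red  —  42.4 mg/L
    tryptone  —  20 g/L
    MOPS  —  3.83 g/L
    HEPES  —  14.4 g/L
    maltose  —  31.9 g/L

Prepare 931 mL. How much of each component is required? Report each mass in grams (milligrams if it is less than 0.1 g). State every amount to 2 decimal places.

phenol red 39.47 mg; tryptone 18.62 g; MOPS 3.57 g; HEPES 13.41 g; maltose 29.70 g

Target volume = 931 mL = 0.931 L.
phenol red: 42.4 mg/L × 0.931 L = 39.47 mg
tryptone: 20 g/L × 0.931 L = 18.62 g
MOPS: 3.83 g/L × 0.931 L = 3.57 g
HEPES: 14.4 g/L × 0.931 L = 13.41 g
maltose: 31.9 g/L × 0.931 L = 29.70 g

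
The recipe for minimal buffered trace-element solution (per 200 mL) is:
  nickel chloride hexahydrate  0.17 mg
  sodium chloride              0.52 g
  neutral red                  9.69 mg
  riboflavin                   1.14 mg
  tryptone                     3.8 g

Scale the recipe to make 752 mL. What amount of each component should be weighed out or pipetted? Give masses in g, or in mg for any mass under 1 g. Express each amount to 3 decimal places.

nickel chloride hexahydrate 0.639 mg; sodium chloride 1.955 g; neutral red 36.434 mg; riboflavin 4.286 mg; tryptone 14.288 g

Ratio of target to recipe volume: 752 / 200 = 3.76.
nickel chloride hexahydrate: 0.17 mg × (752 mL / 200 mL) = 0.639 mg
sodium chloride: 0.52 g × (752 mL / 200 mL) = 1.955 g
neutral red: 9.69 mg × (752 mL / 200 mL) = 36.434 mg
riboflavin: 1.14 mg × (752 mL / 200 mL) = 4.286 mg
tryptone: 3.8 g × (752 mL / 200 mL) = 14.288 g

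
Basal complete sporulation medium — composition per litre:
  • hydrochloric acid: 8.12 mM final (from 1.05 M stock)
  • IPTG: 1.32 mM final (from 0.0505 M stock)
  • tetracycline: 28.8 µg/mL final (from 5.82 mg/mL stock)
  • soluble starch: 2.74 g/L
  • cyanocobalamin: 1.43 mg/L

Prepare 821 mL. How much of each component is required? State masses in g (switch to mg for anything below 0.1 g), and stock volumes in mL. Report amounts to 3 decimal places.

hydrochloric acid 6.349 mL; IPTG 21.460 mL; tetracycline 4.063 mL; soluble starch 2.250 g; cyanocobalamin 1.174 mg

Scale factor relative to 1 L: 0.821.
hydrochloric acid: dilute stock: 8.12 mM × 821 mL ÷ 1050 mM = 6.349 mL
IPTG: V = C2·V2/C1 = 1.32 mM × 821 mL ÷ 50.5 mM = 21.460 mL
tetracycline: C1V1 = C2V2 → 28.8 µg/mL × 821 mL ÷ 5820 µg/mL = 4.063 mL
soluble starch: 2.74 g/L × 0.821 L = 2.250 g
cyanocobalamin: 1.43 mg/L × 0.821 L = 1.174 mg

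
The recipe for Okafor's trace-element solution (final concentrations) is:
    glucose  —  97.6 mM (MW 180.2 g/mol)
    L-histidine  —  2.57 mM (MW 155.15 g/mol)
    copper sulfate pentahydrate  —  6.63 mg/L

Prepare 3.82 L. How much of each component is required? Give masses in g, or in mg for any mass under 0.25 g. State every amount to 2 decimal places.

glucose 67.18 g; L-histidine 1.52 g; copper sulfate pentahydrate 25.33 mg

Working volume: 3.82 L.
glucose: 97.6 mmol/L × 180.2 g/mol × 3.82 L ÷ 1000 = 67.18 g
L-histidine: 2.57 mmol/L × 155.15 g/mol × 3.82 L ÷ 1000 = 1.52 g
copper sulfate pentahydrate: 6.63 mg/L × 3.82 L = 25.33 mg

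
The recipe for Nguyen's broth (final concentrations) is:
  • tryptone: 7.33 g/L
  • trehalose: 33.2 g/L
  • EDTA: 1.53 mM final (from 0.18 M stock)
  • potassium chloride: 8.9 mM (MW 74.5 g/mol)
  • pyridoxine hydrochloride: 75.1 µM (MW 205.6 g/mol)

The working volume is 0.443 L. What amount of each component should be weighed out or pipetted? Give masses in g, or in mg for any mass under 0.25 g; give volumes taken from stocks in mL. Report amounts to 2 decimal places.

tryptone 3.25 g; trehalose 14.71 g; EDTA 3.77 mL; potassium chloride 0.29 g; pyridoxine hydrochloride 6.84 mg

Scale factor relative to 1 L: 0.443.
tryptone: 7.33 g/L × 0.443 L = 3.25 g
trehalose: 33.2 g/L × 0.443 L = 14.71 g
EDTA: V = C2·V2/C1 = 1.53 mM × 443 mL ÷ 180 mM = 3.77 mL
potassium chloride: 8.9 mmol/L × 74.5 g/mol × 0.443 L ÷ 1000 = 0.29 g
pyridoxine hydrochloride: 75.1 µmol/L × 205.6 g/mol × 0.443 L ÷ 1000 = 6.84 mg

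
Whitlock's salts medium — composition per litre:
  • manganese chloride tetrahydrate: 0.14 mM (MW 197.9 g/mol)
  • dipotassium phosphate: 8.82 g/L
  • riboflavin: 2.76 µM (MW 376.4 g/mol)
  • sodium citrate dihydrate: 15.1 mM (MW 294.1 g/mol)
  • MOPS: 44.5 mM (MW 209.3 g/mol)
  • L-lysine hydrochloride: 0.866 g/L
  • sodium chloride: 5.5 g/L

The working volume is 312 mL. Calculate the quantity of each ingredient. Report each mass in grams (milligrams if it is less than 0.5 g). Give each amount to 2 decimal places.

Working volume: 312 mL = 0.312 L.
manganese chloride tetrahydrate: 0.14 mmol/L × 197.9 mg/mmol × 0.312 L = 8.64 mg
dipotassium phosphate: 8.82 g/L × 0.312 L = 2.75 g
riboflavin: 2.76 µmol/L × 376.4 g/mol × 0.312 L ÷ 1000 = 0.32 mg
sodium citrate dihydrate: 15.1 mmol/L × 294.1 g/mol × 0.312 L ÷ 1000 = 1.39 g
MOPS: 44.5 mmol/L × 209.3 g/mol × 0.312 L ÷ 1000 = 2.91 g
L-lysine hydrochloride: 0.866 g/L × 0.312 L = 0.270192 g = 270.19 mg
sodium chloride: 5.5 g/L × 0.312 L = 1.72 g

manganese chloride tetrahydrate 8.64 mg; dipotassium phosphate 2.75 g; riboflavin 0.32 mg; sodium citrate dihydrate 1.39 g; MOPS 2.91 g; L-lysine hydrochloride 270.19 mg; sodium chloride 1.72 g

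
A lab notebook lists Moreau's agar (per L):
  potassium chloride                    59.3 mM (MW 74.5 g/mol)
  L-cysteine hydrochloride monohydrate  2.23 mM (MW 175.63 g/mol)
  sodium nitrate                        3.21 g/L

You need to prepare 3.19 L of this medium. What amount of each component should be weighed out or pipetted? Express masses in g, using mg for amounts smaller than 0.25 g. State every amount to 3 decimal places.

Working volume: 3.19 L.
potassium chloride: 59.3 mmol/L × 74.5 g/mol × 3.19 L ÷ 1000 = 14.093 g
L-cysteine hydrochloride monohydrate: 2.23 mmol/L × 175.63 g/mol × 3.19 L ÷ 1000 = 1.249 g
sodium nitrate: 3.21 g/L × 3.19 L = 10.240 g

potassium chloride 14.093 g; L-cysteine hydrochloride monohydrate 1.249 g; sodium nitrate 10.240 g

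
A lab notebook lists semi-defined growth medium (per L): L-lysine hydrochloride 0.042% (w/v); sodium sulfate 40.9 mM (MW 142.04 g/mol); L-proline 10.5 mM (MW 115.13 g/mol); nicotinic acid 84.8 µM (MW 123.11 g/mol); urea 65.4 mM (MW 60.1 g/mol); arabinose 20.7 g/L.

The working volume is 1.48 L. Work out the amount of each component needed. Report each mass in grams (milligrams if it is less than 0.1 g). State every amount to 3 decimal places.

Scale factor relative to 1 L: 1.48.
L-lysine hydrochloride: 0.042% w/v = 0.42 g/L → 0.42 × 1.48 L = 0.622 g
sodium sulfate: 40.9 mmol/L × 142.04 g/mol × 1.48 L ÷ 1000 = 8.598 g
L-proline: 10.5 mmol/L × 115.13 g/mol × 1.48 L ÷ 1000 = 1.789 g
nicotinic acid: 84.8 µmol/L × 123.11 g/mol × 1.48 L ÷ 1000 = 15.451 mg
urea: 65.4 mmol/L × 60.1 g/mol × 1.48 L ÷ 1000 = 5.817 g
arabinose: 20.7 g/L × 1.48 L = 30.636 g

L-lysine hydrochloride 0.622 g; sodium sulfate 8.598 g; L-proline 1.789 g; nicotinic acid 15.451 mg; urea 5.817 g; arabinose 30.636 g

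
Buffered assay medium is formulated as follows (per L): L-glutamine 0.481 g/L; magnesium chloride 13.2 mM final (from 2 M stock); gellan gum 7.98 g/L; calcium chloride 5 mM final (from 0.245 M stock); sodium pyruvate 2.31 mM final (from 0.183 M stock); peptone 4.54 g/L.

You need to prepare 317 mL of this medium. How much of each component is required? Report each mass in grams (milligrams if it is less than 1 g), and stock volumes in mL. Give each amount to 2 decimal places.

L-glutamine 152.48 mg; magnesium chloride 2.09 mL; gellan gum 2.53 g; calcium chloride 6.47 mL; sodium pyruvate 4.00 mL; peptone 1.44 g

Scale factor relative to 1 L: 0.317.
L-glutamine: 0.481 g/L × 0.317 L = 0.152477 g = 152.48 mg
magnesium chloride: C1V1 = C2V2 → 13.2 mM × 317 mL ÷ 2000 mM = 2.09 mL
gellan gum: 7.98 g/L × 0.317 L = 2.53 g
calcium chloride: C1V1 = C2V2 → 5 mM × 317 mL ÷ 245 mM = 6.47 mL
sodium pyruvate: C1V1 = C2V2 → 2.31 mM × 317 mL ÷ 183 mM = 4.00 mL
peptone: 4.54 g/L × 0.317 L = 1.44 g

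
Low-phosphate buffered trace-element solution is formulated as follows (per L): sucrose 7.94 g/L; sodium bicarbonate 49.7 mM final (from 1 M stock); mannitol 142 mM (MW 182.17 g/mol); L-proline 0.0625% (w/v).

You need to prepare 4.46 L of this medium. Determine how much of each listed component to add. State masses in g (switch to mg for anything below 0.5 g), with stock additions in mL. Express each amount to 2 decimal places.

sucrose 35.41 g; sodium bicarbonate 221.66 mL; mannitol 115.37 g; L-proline 2.79 g

Working volume: 4.46 L.
sucrose: 7.94 g/L × 4.46 L = 35.41 g
sodium bicarbonate: dilute stock: 49.7 mM × 4460 mL ÷ 1000 mM = 221.66 mL
mannitol: 142 mmol/L × 182.17 g/mol × 4.46 L ÷ 1000 = 115.37 g
L-proline: 0.0625 g per 100 mL × 4460 mL ÷ 100 = 2.79 g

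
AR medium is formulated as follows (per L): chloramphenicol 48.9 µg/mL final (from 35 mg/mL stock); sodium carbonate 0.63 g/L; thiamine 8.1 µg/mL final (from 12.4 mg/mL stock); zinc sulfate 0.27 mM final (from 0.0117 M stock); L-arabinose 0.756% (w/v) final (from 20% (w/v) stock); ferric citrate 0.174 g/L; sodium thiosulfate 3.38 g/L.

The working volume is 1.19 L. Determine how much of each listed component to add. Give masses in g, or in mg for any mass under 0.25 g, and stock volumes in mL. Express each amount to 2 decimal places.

chloramphenicol 1.66 mL; sodium carbonate 0.75 g; thiamine 0.78 mL; zinc sulfate 27.46 mL; L-arabinose 44.98 mL; ferric citrate 207.06 mg; sodium thiosulfate 4.02 g

Scale factor relative to 1 L: 1.19.
chloramphenicol: dilute stock: 48.9 µg/mL × 1190 mL ÷ 35000 µg/mL = 1.66 mL
sodium carbonate: 0.63 g/L × 1.19 L = 0.75 g
thiamine: C1V1 = C2V2 → 8.1 µg/mL × 1190 mL ÷ 12400 µg/mL = 0.78 mL
zinc sulfate: V = C2·V2/C1 = 0.27 mM × 1190 mL ÷ 11.7 mM = 27.46 mL
L-arabinose: dilute stock: 0.756% ÷ 20% × 1190 mL = 44.98 mL
ferric citrate: 0.174 g/L × 1.19 L = 0.20706 g = 207.06 mg
sodium thiosulfate: 3.38 g/L × 1.19 L = 4.02 g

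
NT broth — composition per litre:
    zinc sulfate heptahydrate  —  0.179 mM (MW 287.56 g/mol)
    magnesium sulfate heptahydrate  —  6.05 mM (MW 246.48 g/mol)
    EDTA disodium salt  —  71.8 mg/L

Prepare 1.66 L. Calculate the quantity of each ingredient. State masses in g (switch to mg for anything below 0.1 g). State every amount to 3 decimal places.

Scale factor relative to 1 L: 1.66.
zinc sulfate heptahydrate: 0.179 mmol/L × 287.56 mg/mmol × 1.66 L = 85.446 mg
magnesium sulfate heptahydrate: 6.05 mmol/L × 246.48 g/mol × 1.66 L ÷ 1000 = 2.475 g
EDTA disodium salt: 71.8 mg/L × 1.66 L = 119.188 mg = 0.119 g

zinc sulfate heptahydrate 85.446 mg; magnesium sulfate heptahydrate 2.475 g; EDTA disodium salt 0.119 g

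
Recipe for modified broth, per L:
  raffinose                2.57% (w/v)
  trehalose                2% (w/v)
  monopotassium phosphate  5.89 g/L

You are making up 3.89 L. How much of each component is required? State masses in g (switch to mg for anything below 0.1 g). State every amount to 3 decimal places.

raffinose 99.973 g; trehalose 77.800 g; monopotassium phosphate 22.912 g

Working volume: 3.89 L.
raffinose: 2.57 g per 100 mL × 3890 mL ÷ 100 = 99.973 g
trehalose: 2 g per 100 mL × 3890 mL ÷ 100 = 77.800 g
monopotassium phosphate: 5.89 g/L × 3.89 L = 22.912 g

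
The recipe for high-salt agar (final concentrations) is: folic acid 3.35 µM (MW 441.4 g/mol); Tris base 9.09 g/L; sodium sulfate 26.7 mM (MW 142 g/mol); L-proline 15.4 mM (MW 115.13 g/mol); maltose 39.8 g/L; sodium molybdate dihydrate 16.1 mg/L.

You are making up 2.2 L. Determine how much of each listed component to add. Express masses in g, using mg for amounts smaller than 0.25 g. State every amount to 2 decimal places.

folic acid 3.25 mg; Tris base 20.00 g; sodium sulfate 8.34 g; L-proline 3.90 g; maltose 87.56 g; sodium molybdate dihydrate 35.42 mg

Scale factor relative to 1 L: 2.2.
folic acid: 3.35 µmol/L × 441.4 g/mol × 2.2 L ÷ 1000 = 3.25 mg
Tris base: 9.09 g/L × 2.2 L = 20.00 g
sodium sulfate: 26.7 mmol/L × 142 g/mol × 2.2 L ÷ 1000 = 8.34 g
L-proline: 15.4 mmol/L × 115.13 g/mol × 2.2 L ÷ 1000 = 3.90 g
maltose: 39.8 g/L × 2.2 L = 87.56 g
sodium molybdate dihydrate: 16.1 mg/L × 2.2 L = 35.42 mg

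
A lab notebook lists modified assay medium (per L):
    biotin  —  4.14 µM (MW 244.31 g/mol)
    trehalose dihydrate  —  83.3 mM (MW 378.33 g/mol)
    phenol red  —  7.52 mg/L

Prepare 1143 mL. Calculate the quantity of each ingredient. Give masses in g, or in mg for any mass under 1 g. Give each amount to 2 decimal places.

biotin 1.16 mg; trehalose dihydrate 36.02 g; phenol red 8.60 mg

Scale factor relative to 1 L: 1.143.
biotin: 4.14 µmol/L × 244.31 g/mol × 1.143 L ÷ 1000 = 1.16 mg
trehalose dihydrate: 83.3 mmol/L × 378.33 g/mol × 1.143 L ÷ 1000 = 36.02 g
phenol red: 7.52 mg/L × 1.143 L = 8.60 mg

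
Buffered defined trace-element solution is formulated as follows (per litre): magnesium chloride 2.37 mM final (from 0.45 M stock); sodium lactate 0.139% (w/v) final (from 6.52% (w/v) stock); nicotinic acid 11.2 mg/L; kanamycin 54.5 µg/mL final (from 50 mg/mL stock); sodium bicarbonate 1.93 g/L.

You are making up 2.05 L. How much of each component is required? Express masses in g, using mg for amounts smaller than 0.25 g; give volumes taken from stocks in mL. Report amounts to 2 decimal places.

Working volume: 2.05 L.
magnesium chloride: V = C2·V2/C1 = 2.37 mM × 2050 mL ÷ 450 mM = 10.80 mL
sodium lactate: C1V1 = C2V2 → 0.139% ÷ 6.52% × 2050 mL = 43.70 mL
nicotinic acid: 11.2 mg/L × 2.05 L = 22.96 mg
kanamycin: C1V1 = C2V2 → 54.5 µg/mL × 2050 mL ÷ 50000 µg/mL = 2.23 mL
sodium bicarbonate: 1.93 g/L × 2.05 L = 3.96 g

magnesium chloride 10.80 mL; sodium lactate 43.70 mL; nicotinic acid 22.96 mg; kanamycin 2.23 mL; sodium bicarbonate 3.96 g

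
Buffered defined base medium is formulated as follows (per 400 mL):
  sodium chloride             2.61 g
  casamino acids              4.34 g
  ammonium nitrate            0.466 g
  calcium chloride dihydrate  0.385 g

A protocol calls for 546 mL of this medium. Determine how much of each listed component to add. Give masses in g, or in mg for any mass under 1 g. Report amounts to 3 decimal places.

Scale factor = 546 mL / 400 mL = 1.365.
sodium chloride: 2.61 g × (546 mL / 400 mL) = 3.563 g
casamino acids: 4.34 g × (546 mL / 400 mL) = 5.924 g
ammonium nitrate: 0.466 g × (546 mL / 400 mL) = 0.63609 g = 636.090 mg
calcium chloride dihydrate: 0.385 g × (546 mL / 400 mL) = 0.525525 g = 525.525 mg

sodium chloride 3.563 g; casamino acids 5.924 g; ammonium nitrate 636.090 mg; calcium chloride dihydrate 525.525 mg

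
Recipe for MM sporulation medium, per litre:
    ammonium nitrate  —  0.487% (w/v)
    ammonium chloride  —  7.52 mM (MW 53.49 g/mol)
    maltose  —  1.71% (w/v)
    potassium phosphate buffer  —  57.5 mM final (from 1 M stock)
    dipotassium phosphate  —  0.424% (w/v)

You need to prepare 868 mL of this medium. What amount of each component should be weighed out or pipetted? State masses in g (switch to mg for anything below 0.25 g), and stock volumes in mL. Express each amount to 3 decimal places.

Working volume: 868 mL = 0.868 L.
ammonium nitrate: 0.487% w/v = 4.87 g/L → 4.87 × 0.868 L = 4.227 g
ammonium chloride: 7.52 mmol/L × 53.49 g/mol × 0.868 L ÷ 1000 = 0.349 g
maltose: 1.71% w/v = 17.1 g/L → 17.1 × 0.868 L = 14.843 g
potassium phosphate buffer: C1V1 = C2V2 → 57.5 mM × 868 mL ÷ 1000 mM = 49.910 mL
dipotassium phosphate: 0.424 g per 100 mL × 868 mL ÷ 100 = 3.680 g

ammonium nitrate 4.227 g; ammonium chloride 0.349 g; maltose 14.843 g; potassium phosphate buffer 49.910 mL; dipotassium phosphate 3.680 g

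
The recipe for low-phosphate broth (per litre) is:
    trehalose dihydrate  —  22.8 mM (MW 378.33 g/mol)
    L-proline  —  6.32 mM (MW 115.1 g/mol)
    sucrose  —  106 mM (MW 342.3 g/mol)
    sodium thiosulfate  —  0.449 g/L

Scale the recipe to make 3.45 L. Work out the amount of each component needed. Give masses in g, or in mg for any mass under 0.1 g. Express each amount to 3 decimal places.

Working volume: 3.45 L.
trehalose dihydrate: 22.8 mmol/L × 378.33 g/mol × 3.45 L ÷ 1000 = 29.759 g
L-proline: 6.32 mmol/L × 115.1 g/mol × 3.45 L ÷ 1000 = 2.510 g
sucrose: 106 mmol/L × 342.3 g/mol × 3.45 L ÷ 1000 = 125.179 g
sodium thiosulfate: 0.449 g/L × 3.45 L = 1.549 g

trehalose dihydrate 29.759 g; L-proline 2.510 g; sucrose 125.179 g; sodium thiosulfate 1.549 g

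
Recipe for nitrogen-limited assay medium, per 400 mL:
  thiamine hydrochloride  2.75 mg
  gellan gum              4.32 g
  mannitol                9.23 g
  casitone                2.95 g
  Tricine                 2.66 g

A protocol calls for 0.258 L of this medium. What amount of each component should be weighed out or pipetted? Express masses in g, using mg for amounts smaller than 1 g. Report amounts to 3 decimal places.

thiamine hydrochloride 1.774 mg; gellan gum 2.786 g; mannitol 5.953 g; casitone 1.903 g; Tricine 1.716 g

Scale factor = 258 mL / 400 mL = 0.645.
thiamine hydrochloride: 2.75 mg × (258 mL / 400 mL) = 1.774 mg
gellan gum: 4.32 g × (258 mL / 400 mL) = 2.786 g
mannitol: 9.23 g × (258 mL / 400 mL) = 5.953 g
casitone: 2.95 g × (258 mL / 400 mL) = 1.903 g
Tricine: 2.66 g × (258 mL / 400 mL) = 1.716 g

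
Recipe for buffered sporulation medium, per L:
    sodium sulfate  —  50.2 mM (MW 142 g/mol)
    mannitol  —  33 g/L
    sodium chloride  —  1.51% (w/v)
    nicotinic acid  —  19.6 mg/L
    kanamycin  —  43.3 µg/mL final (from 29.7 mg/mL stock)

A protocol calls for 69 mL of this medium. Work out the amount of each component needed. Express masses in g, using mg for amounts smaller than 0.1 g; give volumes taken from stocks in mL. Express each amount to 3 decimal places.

Scale factor relative to 1 L: 0.069.
sodium sulfate: 50.2 mmol/L × 142 g/mol × 0.069 L ÷ 1000 = 0.492 g
mannitol: 33 g/L × 0.069 L = 2.277 g
sodium chloride: 1.51% w/v = 15.1 g/L → 15.1 × 0.069 L = 1.042 g
nicotinic acid: 19.6 mg/L × 0.069 L = 1.352 mg
kanamycin: C1V1 = C2V2 → 43.3 µg/mL × 69 mL ÷ 29700 µg/mL = 0.101 mL

sodium sulfate 0.492 g; mannitol 2.277 g; sodium chloride 1.042 g; nicotinic acid 1.352 mg; kanamycin 0.101 mL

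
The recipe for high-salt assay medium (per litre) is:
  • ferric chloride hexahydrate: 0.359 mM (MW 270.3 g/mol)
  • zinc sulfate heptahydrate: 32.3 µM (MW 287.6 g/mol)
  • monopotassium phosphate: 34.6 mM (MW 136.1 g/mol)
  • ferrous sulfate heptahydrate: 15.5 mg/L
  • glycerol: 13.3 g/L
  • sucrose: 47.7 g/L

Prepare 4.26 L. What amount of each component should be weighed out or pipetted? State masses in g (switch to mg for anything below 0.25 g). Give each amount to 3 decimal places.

ferric chloride hexahydrate 0.413 g; zinc sulfate heptahydrate 39.573 mg; monopotassium phosphate 20.061 g; ferrous sulfate heptahydrate 66.030 mg; glycerol 56.658 g; sucrose 203.202 g

Working volume: 4.26 L.
ferric chloride hexahydrate: 0.359 mmol/L × 270.3 g/mol × 4.26 L ÷ 1000 = 0.413 g
zinc sulfate heptahydrate: 32.3 µmol/L × 287.6 g/mol × 4.26 L ÷ 1000 = 39.573 mg
monopotassium phosphate: 34.6 mmol/L × 136.1 g/mol × 4.26 L ÷ 1000 = 20.061 g
ferrous sulfate heptahydrate: 15.5 mg/L × 4.26 L = 66.030 mg
glycerol: 13.3 g/L × 4.26 L = 56.658 g
sucrose: 47.7 g/L × 4.26 L = 203.202 g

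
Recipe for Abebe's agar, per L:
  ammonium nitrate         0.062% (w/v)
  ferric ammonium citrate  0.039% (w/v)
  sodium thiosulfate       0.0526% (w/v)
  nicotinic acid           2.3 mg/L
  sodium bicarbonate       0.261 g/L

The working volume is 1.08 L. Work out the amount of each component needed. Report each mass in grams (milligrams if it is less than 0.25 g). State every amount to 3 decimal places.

Working volume: 1.08 L.
ammonium nitrate: 0.062 g per 100 mL × 1080 mL ÷ 100 = 0.670 g
ferric ammonium citrate: 0.039 g per 100 mL × 1080 mL ÷ 100 = 0.421 g
sodium thiosulfate: 0.0526% w/v = 0.526 g/L → 0.526 × 1.08 L = 0.568 g
nicotinic acid: 2.3 mg/L × 1.08 L = 2.484 mg
sodium bicarbonate: 0.261 g/L × 1.08 L = 0.282 g

ammonium nitrate 0.670 g; ferric ammonium citrate 0.421 g; sodium thiosulfate 0.568 g; nicotinic acid 2.484 mg; sodium bicarbonate 0.282 g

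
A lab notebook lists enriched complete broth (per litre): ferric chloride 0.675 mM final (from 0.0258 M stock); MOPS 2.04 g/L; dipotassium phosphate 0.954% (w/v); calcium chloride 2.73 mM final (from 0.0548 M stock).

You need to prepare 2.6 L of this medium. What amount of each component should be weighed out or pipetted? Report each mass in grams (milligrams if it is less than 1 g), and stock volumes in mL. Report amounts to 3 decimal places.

Scale factor relative to 1 L: 2.6.
ferric chloride: C1V1 = C2V2 → 0.675 mM × 2600 mL ÷ 25.8 mM = 68.023 mL
MOPS: 2.04 g/L × 2.6 L = 5.304 g
dipotassium phosphate: 0.954% w/v = 9.54 g/L → 9.54 × 2.6 L = 24.804 g
calcium chloride: V = C2·V2/C1 = 2.73 mM × 2600 mL ÷ 54.8 mM = 129.526 mL

ferric chloride 68.023 mL; MOPS 5.304 g; dipotassium phosphate 24.804 g; calcium chloride 129.526 mL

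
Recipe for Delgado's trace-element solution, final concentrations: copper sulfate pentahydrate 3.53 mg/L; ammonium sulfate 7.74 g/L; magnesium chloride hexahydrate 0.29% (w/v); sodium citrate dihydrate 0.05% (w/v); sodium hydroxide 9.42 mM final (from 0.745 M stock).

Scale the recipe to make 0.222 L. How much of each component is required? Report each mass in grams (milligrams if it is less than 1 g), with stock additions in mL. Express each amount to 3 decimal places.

Working volume: 0.222 L.
copper sulfate pentahydrate: 3.53 mg/L × 0.222 L = 0.784 mg
ammonium sulfate: 7.74 g/L × 0.222 L = 1.718 g
magnesium chloride hexahydrate: 0.29 g per 100 mL × 222 mL ÷ 100 = 0.6438 g = 643.800 mg
sodium citrate dihydrate: 0.05 g per 100 mL × 222 mL ÷ 100 = 0.111 g = 111.000 mg
sodium hydroxide: C1V1 = C2V2 → 9.42 mM × 222 mL ÷ 745 mM = 2.807 mL

copper sulfate pentahydrate 0.784 mg; ammonium sulfate 1.718 g; magnesium chloride hexahydrate 643.800 mg; sodium citrate dihydrate 111.000 mg; sodium hydroxide 2.807 mL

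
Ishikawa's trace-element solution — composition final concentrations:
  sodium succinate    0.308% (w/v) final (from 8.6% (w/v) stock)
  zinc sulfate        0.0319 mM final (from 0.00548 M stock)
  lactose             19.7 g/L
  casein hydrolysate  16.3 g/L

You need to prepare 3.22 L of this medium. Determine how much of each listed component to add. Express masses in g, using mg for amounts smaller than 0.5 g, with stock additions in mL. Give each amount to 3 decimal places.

Scale factor relative to 1 L: 3.22.
sodium succinate: V = C2·V2/C1 = 0.308% ÷ 8.6% × 3220 mL = 115.321 mL
zinc sulfate: V = C2·V2/C1 = 0.0319 mM × 3220 mL ÷ 5.48 mM = 18.744 mL
lactose: 19.7 g/L × 3.22 L = 63.434 g
casein hydrolysate: 16.3 g/L × 3.22 L = 52.486 g

sodium succinate 115.321 mL; zinc sulfate 18.744 mL; lactose 63.434 g; casein hydrolysate 52.486 g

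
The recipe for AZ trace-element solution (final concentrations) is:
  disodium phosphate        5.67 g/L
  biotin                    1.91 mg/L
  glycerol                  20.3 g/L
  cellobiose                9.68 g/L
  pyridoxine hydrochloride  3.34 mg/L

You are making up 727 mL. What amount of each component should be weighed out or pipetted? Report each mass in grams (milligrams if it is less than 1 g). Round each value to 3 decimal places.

disodium phosphate 4.122 g; biotin 1.389 mg; glycerol 14.758 g; cellobiose 7.037 g; pyridoxine hydrochloride 2.428 mg

Target volume = 727 mL = 0.727 L.
disodium phosphate: 5.67 g/L × 0.727 L = 4.122 g
biotin: 1.91 mg/L × 0.727 L = 1.389 mg
glycerol: 20.3 g/L × 0.727 L = 14.758 g
cellobiose: 9.68 g/L × 0.727 L = 7.037 g
pyridoxine hydrochloride: 3.34 mg/L × 0.727 L = 2.428 mg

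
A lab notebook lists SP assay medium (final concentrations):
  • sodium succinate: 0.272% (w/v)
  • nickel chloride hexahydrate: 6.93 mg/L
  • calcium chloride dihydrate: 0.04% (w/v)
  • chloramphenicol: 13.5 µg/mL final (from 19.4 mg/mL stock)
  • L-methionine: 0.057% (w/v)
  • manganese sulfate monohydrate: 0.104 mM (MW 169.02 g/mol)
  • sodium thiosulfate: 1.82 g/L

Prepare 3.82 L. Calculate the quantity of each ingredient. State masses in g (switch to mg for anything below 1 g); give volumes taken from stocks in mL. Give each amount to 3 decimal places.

sodium succinate 10.390 g; nickel chloride hexahydrate 26.473 mg; calcium chloride dihydrate 1.528 g; chloramphenicol 2.658 mL; L-methionine 2.177 g; manganese sulfate monohydrate 67.148 mg; sodium thiosulfate 6.952 g

Scale factor relative to 1 L: 3.82.
sodium succinate: 0.272% w/v = 2.72 g/L → 2.72 × 3.82 L = 10.390 g
nickel chloride hexahydrate: 6.93 mg/L × 3.82 L = 26.473 mg
calcium chloride dihydrate: 0.04% w/v = 0.4 g/L → 0.4 × 3.82 L = 1.528 g
chloramphenicol: V = C2·V2/C1 = 13.5 µg/mL × 3820 mL ÷ 19400 µg/mL = 2.658 mL
L-methionine: 0.057% w/v = 0.57 g/L → 0.57 × 3.82 L = 2.177 g
manganese sulfate monohydrate: 0.104 mmol/L × 169.02 mg/mmol × 3.82 L = 67.148 mg
sodium thiosulfate: 1.82 g/L × 3.82 L = 6.952 g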